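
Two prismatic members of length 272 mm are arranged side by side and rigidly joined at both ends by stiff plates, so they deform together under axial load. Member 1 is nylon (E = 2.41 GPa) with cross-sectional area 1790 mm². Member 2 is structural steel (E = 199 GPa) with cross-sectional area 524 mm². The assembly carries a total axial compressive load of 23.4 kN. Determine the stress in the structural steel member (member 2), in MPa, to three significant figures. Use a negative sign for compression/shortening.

Equal strain + equilibrium ⇒ each member carries load in proportion to AE: A₁E₁ = 4314000 N, A₂E₂ = 104300000 N, ΣAE = 108600000 N.
σ₂ = P·E₂/ΣAE = -23400·199000/108600000 = -42.88 MPa.

-42.9 MPa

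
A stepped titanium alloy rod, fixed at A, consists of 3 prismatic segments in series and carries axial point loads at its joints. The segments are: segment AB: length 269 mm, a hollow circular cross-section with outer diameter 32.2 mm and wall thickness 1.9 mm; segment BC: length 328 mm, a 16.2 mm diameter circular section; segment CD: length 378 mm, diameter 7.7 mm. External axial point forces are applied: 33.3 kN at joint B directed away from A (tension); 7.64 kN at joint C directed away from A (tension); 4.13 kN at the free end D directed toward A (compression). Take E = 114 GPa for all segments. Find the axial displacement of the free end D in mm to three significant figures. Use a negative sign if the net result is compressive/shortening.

Internal axial forces (sectioning from the free end, tension +): N_CD = -4.13 kN, N_BC = 3.51 kN, N_AB = 36.81 kN.
A_AB = 180.9 mm².
A_BC = 206.1 mm².
A_CD = 46.57 mm².
δ_AB = 36810·269/(180.9·114000) = 0.4802 mm
δ_BC = 3510·328/(206.1·114000) = 0.049 mm
δ_CD = -4130·378/(46.57·114000) = -0.2941 mm
δ = Σδ_i = 0.2352 mm.

0.235 mm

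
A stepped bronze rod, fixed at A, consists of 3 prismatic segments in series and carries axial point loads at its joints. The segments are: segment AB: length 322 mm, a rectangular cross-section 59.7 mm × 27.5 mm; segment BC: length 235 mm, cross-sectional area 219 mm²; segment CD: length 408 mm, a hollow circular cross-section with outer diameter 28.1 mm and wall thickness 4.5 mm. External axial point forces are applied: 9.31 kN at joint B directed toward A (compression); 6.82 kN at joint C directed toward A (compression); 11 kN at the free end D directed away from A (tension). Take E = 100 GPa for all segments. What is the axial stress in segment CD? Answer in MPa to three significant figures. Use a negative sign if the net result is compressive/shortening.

Internal axial forces (sectioning from the free end, tension +): N_CD = 11 kN, N_BC = 4.18 kN, N_AB = -5.13 kN.
A_CD = 333.6 mm².
σ_CD = N_CD/A_CD = 11000/333.6 = 32.97 MPa.

33.0 MPa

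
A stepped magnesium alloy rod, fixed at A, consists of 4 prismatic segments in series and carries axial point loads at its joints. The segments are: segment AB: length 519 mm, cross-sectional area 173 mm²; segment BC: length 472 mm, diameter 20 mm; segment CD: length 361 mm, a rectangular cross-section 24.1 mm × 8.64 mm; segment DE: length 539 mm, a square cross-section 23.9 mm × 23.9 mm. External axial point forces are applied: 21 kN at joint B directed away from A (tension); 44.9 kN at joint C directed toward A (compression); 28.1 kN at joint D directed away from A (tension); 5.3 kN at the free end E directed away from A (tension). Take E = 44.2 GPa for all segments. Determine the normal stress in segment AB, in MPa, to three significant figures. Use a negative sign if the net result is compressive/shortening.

54.9 MPa

Internal axial forces (sectioning from the free end, tension +): N_DE = 5.3 kN, N_CD = 33.4 kN, N_BC = -11.5 kN, N_AB = 9.5 kN.
σ_AB = N_AB/A_AB = 9500/173 = 54.91 MPa.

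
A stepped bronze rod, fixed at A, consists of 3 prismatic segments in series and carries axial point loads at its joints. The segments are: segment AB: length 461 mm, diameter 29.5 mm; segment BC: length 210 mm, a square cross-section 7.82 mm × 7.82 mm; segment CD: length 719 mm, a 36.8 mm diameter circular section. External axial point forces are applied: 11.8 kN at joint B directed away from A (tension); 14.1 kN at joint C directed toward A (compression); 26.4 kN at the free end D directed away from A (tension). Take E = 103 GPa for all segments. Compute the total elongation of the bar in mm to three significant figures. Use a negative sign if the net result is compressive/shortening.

Internal axial forces (sectioning from the free end, tension +): N_CD = 26.4 kN, N_BC = 12.3 kN, N_AB = 24.1 kN.
A_AB = 683.5 mm².
A_BC = 61.15 mm².
A_CD = 1064 mm².
δ_AB = 24100·461/(683.5·103000) = 0.1578 mm
δ_BC = 12300·210/(61.15·103000) = 0.4101 mm
δ_CD = 26400·719/(1064·103000) = 0.1733 mm
δ = Σδ_i = 0.7412 mm.

0.741 mm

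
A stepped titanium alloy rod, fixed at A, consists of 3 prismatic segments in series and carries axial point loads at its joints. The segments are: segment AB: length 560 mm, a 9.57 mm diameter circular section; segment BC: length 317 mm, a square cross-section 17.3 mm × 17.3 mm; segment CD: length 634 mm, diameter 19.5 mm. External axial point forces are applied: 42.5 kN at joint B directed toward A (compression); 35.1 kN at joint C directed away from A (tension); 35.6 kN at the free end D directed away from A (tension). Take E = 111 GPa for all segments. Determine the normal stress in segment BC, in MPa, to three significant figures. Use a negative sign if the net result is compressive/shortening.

236 MPa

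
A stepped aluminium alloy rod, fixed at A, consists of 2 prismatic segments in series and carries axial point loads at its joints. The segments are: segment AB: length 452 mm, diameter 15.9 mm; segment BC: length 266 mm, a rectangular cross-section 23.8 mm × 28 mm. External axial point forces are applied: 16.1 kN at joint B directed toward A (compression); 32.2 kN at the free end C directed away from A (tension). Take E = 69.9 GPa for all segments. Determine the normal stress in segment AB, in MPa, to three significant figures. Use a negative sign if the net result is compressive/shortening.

Internal axial forces (sectioning from the free end, tension +): N_BC = 32.2 kN, N_AB = 16.1 kN.
A_AB = 198.6 mm².
σ_AB = N_AB/A_AB = 16100/198.6 = 81.09 MPa.

81.1 MPa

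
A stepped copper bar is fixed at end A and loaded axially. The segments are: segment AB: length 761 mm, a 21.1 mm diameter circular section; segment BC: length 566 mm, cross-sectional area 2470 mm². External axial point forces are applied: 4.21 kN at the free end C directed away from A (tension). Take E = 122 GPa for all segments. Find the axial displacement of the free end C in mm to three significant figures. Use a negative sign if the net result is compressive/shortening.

Internal axial forces (sectioning from the free end, tension +): N_BC = 4.21 kN, N_AB = 4.21 kN.
A_AB = 349.7 mm².
δ_AB = 4210·761/(349.7·122000) = 0.0751 mm
δ_BC = 4210·566/(2470·122000) = 0.007908 mm
δ = Σδ_i = 0.08301 mm.

0.0830 mm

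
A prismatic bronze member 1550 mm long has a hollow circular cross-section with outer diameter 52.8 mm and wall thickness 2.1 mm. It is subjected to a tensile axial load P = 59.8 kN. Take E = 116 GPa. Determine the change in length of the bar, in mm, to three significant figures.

2.39 mm

A = 334.5 mm².
δ_mech = NL/(AE) = 59800·1550/(334.5·116000) = 2.389 mm.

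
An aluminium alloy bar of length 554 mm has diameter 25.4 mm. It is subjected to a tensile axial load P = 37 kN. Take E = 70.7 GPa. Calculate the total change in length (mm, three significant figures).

A = 506.7 mm².
δ_mech = NL/(AE) = 37000·554/(506.7·70700) = 0.5722 mm.

0.572 mm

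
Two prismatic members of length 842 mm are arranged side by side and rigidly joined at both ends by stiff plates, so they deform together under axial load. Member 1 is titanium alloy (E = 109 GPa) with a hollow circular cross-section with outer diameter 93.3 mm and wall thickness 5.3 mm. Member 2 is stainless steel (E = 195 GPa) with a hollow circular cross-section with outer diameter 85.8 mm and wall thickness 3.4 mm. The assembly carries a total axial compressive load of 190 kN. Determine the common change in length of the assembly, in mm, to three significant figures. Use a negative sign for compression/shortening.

A_1 = 1465 mm².
A_2 = 880.1 mm².
Equal strain + equilibrium ⇒ each member carries load in proportion to AE: A₁E₁ = 159700000 N, A₂E₂ = 171600000 N, ΣAE = 331300000 N.
δ = PL/ΣAE = -190000·842/331300000 = -0.4828 mm.

-0.483 mm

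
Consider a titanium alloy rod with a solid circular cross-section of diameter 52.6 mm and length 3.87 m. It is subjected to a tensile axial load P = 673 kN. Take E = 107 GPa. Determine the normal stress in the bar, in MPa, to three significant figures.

A = 2173 mm².
σ = N/A = 673000/2173 = 309.7 MPa.

310 MPa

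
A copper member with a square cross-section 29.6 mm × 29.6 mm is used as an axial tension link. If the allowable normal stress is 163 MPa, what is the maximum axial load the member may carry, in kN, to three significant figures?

143 kN

A = 876.2 mm².
P_max = σ_allow · A = 163 · 876.2 = 142800 N = 142.8 kN.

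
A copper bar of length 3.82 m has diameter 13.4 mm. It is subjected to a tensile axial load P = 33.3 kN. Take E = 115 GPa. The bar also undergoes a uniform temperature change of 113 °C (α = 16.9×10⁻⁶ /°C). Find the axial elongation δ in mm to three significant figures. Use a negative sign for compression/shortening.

15.1 mm

A = 141 mm².
δ_mech = NL/(AE) = 33300·3820/(141·115000) = 7.844 mm.
δ_thermal = αLΔT = 16.9e-6·3820·113 = 7.295 mm.
δ = δ_mech + δ_thermal = 15.14 mm.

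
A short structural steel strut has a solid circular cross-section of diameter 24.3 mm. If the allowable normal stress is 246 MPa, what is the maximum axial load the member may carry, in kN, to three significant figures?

114 kN

A = 463.8 mm².
P_max = σ_allow · A = 246 · 463.8 = 114100 N = 114.1 kN.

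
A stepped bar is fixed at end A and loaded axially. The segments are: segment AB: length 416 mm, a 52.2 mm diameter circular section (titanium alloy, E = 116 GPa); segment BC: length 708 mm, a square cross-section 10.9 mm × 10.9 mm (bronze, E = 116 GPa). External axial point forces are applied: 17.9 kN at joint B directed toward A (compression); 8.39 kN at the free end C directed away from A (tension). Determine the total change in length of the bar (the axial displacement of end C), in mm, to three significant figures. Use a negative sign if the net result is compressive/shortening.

0.415 mm

Internal axial forces (sectioning from the free end, tension +): N_BC = 8.39 kN, N_AB = -9.51 kN.
A_AB = 2140 mm².
A_BC = 118.8 mm².
δ_AB = -9510·416/(2140·116000) = -0.01594 mm
δ_BC = 8390·708/(118.8·116000) = 0.431 mm
δ = Σδ_i = 0.4151 mm.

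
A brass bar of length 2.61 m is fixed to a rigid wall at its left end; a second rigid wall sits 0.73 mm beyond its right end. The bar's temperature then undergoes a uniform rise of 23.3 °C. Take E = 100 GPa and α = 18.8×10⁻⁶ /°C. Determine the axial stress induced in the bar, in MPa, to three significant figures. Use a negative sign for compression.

-15.8 MPa

Free thermal expansion αLΔT = 18.8e-6 · 2610 · 23.3 = 1.143 mm.
The walls engage after the gap closes; constrained expansion = 1.143 − 0.73 = 0.4133 mm.
The walls impose strain ε = −(0.4133)/2610 = -1.5835e-04; σ = Eε = 100000 · -1.5835e-04 = -15.83 MPa.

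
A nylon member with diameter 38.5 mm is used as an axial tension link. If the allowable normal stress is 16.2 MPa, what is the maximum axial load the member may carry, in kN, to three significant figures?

18.9 kN

A = 1164 mm².
P_max = σ_allow · A = 16.2 · 1164 = 18860 N = 18.86 kN.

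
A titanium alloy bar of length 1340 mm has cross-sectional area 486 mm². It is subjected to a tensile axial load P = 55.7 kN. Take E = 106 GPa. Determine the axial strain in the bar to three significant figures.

0.00108

σ = N/A = 114.6 MPa; ε = σ/E = 114.6/106000 = 1.081e-03.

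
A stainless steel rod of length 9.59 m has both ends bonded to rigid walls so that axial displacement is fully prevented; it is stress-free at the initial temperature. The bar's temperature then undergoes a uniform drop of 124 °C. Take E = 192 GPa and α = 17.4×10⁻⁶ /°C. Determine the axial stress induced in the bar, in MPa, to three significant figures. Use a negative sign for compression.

414 MPa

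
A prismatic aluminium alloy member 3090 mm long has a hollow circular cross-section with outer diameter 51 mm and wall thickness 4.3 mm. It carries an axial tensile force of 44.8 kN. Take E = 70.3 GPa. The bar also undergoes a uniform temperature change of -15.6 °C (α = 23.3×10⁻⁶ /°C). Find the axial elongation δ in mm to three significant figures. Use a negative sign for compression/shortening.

2.00 mm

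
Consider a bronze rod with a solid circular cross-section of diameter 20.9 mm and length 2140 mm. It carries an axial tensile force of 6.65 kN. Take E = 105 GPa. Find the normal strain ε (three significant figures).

1.85e-04

A = 343.1 mm².
σ = N/A = 19.38 MPa; ε = σ/E = 19.38/105000 = 1.846e-04.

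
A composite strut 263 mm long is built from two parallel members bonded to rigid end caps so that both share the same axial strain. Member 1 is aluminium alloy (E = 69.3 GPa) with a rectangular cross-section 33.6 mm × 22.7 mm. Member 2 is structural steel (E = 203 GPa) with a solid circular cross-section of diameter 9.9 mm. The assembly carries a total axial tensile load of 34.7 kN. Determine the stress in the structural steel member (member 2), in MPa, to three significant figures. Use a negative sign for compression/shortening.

103 MPa

A_1 = 762.7 mm².
A_2 = 76.98 mm².
Equal strain + equilibrium ⇒ each member carries load in proportion to AE: A₁E₁ = 52860000 N, A₂E₂ = 15630000 N, ΣAE = 68480000 N.
σ₂ = P·E₂/ΣAE = 34700·203000/68480000 = 102.9 MPa.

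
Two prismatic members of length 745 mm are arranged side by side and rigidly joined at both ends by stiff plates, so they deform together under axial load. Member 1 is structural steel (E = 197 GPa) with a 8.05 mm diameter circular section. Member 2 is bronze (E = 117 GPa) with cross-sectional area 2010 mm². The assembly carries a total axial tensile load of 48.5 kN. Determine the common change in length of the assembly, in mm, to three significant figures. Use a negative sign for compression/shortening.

0.147 mm

A_1 = 50.9 mm².
Equal strain + equilibrium ⇒ each member carries load in proportion to AE: A₁E₁ = 10030000 N, A₂E₂ = 235200000 N, ΣAE = 245200000 N.
δ = PL/ΣAE = 48500·745/245200000 = 0.1474 mm.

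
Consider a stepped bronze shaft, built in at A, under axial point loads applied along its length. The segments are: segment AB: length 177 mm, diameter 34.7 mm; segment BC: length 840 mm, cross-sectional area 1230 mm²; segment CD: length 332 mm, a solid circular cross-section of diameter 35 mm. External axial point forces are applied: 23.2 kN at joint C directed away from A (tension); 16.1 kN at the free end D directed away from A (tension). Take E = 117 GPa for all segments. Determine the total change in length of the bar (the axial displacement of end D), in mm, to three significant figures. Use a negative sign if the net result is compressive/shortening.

0.340 mm

Internal axial forces (sectioning from the free end, tension +): N_CD = 16.1 kN, N_BC = 39.3 kN, N_AB = 39.3 kN.
A_AB = 945.7 mm².
A_CD = 962.1 mm².
δ_AB = 39300·177/(945.7·117000) = 0.06287 mm
δ_BC = 39300·840/(1230·117000) = 0.2294 mm
δ_CD = 16100·332/(962.1·117000) = 0.04748 mm
δ = Σδ_i = 0.3397 mm.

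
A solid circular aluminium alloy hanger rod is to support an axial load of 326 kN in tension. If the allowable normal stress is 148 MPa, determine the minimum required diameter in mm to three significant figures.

53.0 mm

Required area A ≥ P/σ_allow = 326000/148 = 2203 mm².
For a solid circular section, d ≥ √(4A/π) = 52.96 mm.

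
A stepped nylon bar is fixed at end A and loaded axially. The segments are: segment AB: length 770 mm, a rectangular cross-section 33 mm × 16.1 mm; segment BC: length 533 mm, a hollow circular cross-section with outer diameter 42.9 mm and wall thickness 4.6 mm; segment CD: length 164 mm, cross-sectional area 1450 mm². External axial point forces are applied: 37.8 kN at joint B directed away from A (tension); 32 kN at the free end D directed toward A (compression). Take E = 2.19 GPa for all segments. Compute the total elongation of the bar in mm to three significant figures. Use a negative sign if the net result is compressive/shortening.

Internal axial forces (sectioning from the free end, tension +): N_CD = -32 kN, N_BC = -32 kN, N_AB = 5.8 kN.
A_AB = 531.3 mm².
A_BC = 553.5 mm².
δ_AB = 5800·770/(531.3·2190) = 3.838 mm
δ_BC = -32000·533/(553.5·2190) = -14.07 mm
δ_CD = -32000·164/(1450·2190) = -1.653 mm
δ = Σδ_i = -11.89 mm.

-11.9 mm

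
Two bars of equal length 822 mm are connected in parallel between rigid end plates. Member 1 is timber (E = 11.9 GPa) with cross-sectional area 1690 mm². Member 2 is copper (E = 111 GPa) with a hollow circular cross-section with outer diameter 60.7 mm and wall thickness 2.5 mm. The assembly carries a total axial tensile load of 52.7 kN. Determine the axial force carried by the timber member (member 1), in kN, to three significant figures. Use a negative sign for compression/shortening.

A_2 = 457.1 mm².
Equal strain + equilibrium ⇒ each member carries load in proportion to AE: A₁E₁ = 20110000 N, A₂E₂ = 50740000 N, ΣAE = 70850000 N.
F₁ = P·A₁E₁/ΣAE = 52700·20110000/70850000 = 14960 N.

15.0 kN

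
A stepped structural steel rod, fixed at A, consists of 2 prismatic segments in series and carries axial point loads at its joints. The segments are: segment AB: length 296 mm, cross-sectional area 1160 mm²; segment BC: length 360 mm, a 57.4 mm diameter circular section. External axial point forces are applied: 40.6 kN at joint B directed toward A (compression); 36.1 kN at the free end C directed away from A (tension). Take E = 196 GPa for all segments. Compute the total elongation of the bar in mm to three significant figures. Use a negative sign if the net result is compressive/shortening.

Internal axial forces (sectioning from the free end, tension +): N_BC = 36.1 kN, N_AB = -4.5 kN.
A_BC = 2588 mm².
δ_AB = -4500·296/(1160·196000) = -0.005859 mm
δ_BC = 36100·360/(2588·196000) = 0.02562 mm
δ = Σδ_i = 0.01977 mm.

0.0198 mm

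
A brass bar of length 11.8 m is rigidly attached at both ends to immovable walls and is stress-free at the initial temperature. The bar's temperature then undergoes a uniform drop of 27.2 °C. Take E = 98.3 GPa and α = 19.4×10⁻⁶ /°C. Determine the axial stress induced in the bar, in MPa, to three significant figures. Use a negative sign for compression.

Free thermal expansion αLΔT = 19.4e-6 · 11800 · -27.2 = -6.227 mm.
The walls impose strain ε = −(-6.227)/11800 = 5.2768e-04; σ = Eε = 98300 · 5.2768e-04 = 51.87 MPa.

51.9 MPa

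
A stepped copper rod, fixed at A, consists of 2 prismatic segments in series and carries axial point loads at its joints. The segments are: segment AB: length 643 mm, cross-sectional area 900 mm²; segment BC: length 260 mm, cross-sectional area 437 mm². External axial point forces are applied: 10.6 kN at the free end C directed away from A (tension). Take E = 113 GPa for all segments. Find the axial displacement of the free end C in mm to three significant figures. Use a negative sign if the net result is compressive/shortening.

0.123 mm

Internal axial forces (sectioning from the free end, tension +): N_BC = 10.6 kN, N_AB = 10.6 kN.
δ_AB = 10600·643/(900·113000) = 0.06702 mm
δ_BC = 10600·260/(437·113000) = 0.05581 mm
δ = Σδ_i = 0.1228 mm.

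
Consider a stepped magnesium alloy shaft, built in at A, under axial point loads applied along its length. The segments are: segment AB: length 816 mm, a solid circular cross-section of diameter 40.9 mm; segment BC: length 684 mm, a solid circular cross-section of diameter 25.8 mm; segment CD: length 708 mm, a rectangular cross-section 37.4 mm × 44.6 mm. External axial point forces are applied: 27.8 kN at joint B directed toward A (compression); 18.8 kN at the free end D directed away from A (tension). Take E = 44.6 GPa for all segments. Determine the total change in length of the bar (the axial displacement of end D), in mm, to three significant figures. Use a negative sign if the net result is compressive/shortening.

0.605 mm

Internal axial forces (sectioning from the free end, tension +): N_CD = 18.8 kN, N_BC = 18.8 kN, N_AB = -9 kN.
A_AB = 1314 mm².
A_BC = 522.8 mm².
A_CD = 1668 mm².
δ_AB = -9000·816/(1314·44600) = -0.1253 mm
δ_BC = 18800·684/(522.8·44600) = 0.5515 mm
δ_CD = 18800·708/(1668·44600) = 0.1789 mm
δ = Σδ_i = 0.6051 mm.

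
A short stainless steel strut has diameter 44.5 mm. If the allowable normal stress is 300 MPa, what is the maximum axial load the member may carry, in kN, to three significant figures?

A = 1555 mm².
P_max = σ_allow · A = 300 · 1555 = 466600 N = 466.6 kN.

467 kN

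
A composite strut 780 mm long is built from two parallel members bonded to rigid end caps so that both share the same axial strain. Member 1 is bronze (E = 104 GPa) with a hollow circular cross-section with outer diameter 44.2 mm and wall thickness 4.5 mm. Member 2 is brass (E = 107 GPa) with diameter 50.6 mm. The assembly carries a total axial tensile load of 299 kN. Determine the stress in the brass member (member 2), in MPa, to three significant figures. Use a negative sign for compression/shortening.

A_1 = 561.2 mm².
A_2 = 2011 mm².
Equal strain + equilibrium ⇒ each member carries load in proportion to AE: A₁E₁ = 58370000 N, A₂E₂ = 215200000 N, ΣAE = 273500000 N.
σ₂ = P·E₂/ΣAE = 299000·107000/273500000 = 117 MPa.

117 MPa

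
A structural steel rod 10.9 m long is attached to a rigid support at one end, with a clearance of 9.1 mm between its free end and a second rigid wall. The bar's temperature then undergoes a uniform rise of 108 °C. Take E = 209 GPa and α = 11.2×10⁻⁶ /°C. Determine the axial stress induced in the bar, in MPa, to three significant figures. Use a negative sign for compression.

-78.3 MPa

Free thermal expansion αLΔT = 11.2e-6 · 10900 · 108 = 13.18 mm.
The walls engage after the gap closes; constrained expansion = 13.18 − 9.1 = 4.085 mm.
The walls impose strain ε = −(4.085)/10900 = -3.7474e-04; σ = Eε = 209000 · -3.7474e-04 = -78.32 MPa.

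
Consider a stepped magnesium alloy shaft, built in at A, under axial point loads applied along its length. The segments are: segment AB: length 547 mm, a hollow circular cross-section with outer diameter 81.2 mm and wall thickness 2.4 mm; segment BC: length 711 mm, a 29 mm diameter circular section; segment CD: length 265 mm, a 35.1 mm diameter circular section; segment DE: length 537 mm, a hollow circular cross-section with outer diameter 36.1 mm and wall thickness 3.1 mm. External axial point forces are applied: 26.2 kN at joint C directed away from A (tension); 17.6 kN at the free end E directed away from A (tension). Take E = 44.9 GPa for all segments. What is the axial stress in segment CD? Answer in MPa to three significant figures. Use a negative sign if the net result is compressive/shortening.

Internal axial forces (sectioning from the free end, tension +): N_DE = 17.6 kN, N_CD = 17.6 kN, N_BC = 43.8 kN, N_AB = 43.8 kN.
A_CD = 967.6 mm².
σ_CD = N_CD/A_CD = 17600/967.6 = 18.19 MPa.

18.2 MPa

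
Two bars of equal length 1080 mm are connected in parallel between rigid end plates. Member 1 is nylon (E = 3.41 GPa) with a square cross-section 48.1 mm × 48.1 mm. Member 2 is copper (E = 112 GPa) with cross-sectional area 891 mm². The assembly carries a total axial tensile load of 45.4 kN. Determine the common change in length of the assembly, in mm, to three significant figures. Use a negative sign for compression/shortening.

A_1 = 2314 mm².
Equal strain + equilibrium ⇒ each member carries load in proportion to AE: A₁E₁ = 7889000 N, A₂E₂ = 99790000 N, ΣAE = 107700000 N.
δ = PL/ΣAE = 45400·1080/107700000 = 0.4553 mm.

0.455 mm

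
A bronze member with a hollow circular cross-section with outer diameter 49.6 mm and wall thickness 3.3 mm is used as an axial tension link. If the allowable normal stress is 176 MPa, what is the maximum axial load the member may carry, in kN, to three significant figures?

84.5 kN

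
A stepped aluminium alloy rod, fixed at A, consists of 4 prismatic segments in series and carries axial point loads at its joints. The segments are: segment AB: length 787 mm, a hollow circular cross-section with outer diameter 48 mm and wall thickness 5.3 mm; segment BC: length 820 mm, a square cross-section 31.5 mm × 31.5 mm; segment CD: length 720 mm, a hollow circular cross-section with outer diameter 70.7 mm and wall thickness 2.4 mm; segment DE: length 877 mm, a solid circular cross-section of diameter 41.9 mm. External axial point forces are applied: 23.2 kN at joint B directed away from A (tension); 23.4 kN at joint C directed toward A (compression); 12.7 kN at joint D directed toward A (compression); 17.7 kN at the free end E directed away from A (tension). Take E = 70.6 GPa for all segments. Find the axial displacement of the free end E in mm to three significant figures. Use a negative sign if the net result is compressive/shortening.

0.118 mm

Internal axial forces (sectioning from the free end, tension +): N_DE = 17.7 kN, N_CD = 5 kN, N_BC = -18.4 kN, N_AB = 4.8 kN.
A_AB = 711 mm².
A_BC = 992.2 mm².
A_CD = 515 mm².
A_DE = 1379 mm².
δ_AB = 4800·787/(711·70600) = 0.07526 mm
δ_BC = -18400·820/(992.2·70600) = -0.2154 mm
δ_CD = 5000·720/(515·70600) = 0.09902 mm
δ_DE = 17700·877/(1379·70600) = 0.1595 mm
δ = Σδ_i = 0.1184 mm.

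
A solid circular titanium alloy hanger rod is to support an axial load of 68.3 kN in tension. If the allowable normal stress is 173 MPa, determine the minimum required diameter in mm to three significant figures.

Required area A ≥ P/σ_allow = 68300/173 = 394.8 mm².
For a solid circular section, d ≥ √(4A/π) = 22.42 mm.

22.4 mm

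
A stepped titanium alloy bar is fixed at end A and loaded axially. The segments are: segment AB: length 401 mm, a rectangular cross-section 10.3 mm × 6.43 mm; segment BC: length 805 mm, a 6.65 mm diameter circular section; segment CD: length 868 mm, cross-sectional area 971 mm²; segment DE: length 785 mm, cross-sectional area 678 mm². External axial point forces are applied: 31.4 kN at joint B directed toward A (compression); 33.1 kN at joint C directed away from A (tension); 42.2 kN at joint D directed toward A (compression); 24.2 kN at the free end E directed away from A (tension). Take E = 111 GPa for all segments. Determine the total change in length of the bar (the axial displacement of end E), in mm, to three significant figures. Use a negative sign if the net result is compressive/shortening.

2.37 mm

Internal axial forces (sectioning from the free end, tension +): N_DE = 24.2 kN, N_CD = -18 kN, N_BC = 15.1 kN, N_AB = -16.3 kN.
A_AB = 66.23 mm².
A_BC = 34.73 mm².
δ_AB = -16300·401/(66.23·111000) = -0.8891 mm
δ_BC = 15100·805/(34.73·111000) = 3.153 mm
δ_CD = -18000·868/(971·111000) = -0.145 mm
δ_DE = 24200·785/(678·111000) = 0.2524 mm
δ = Σδ_i = 2.371 mm.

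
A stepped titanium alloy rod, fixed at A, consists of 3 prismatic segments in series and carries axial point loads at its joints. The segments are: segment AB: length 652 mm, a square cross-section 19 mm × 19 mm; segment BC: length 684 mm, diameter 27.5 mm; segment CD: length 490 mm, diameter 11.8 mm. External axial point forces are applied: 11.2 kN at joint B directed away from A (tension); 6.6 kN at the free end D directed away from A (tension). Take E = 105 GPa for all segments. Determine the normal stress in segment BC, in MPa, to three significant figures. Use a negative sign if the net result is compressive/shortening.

Internal axial forces (sectioning from the free end, tension +): N_CD = 6.6 kN, N_BC = 6.6 kN, N_AB = 17.8 kN.
A_BC = 594 mm².
σ_BC = N_BC/A_BC = 6600/594 = 11.11 MPa.

11.1 MPa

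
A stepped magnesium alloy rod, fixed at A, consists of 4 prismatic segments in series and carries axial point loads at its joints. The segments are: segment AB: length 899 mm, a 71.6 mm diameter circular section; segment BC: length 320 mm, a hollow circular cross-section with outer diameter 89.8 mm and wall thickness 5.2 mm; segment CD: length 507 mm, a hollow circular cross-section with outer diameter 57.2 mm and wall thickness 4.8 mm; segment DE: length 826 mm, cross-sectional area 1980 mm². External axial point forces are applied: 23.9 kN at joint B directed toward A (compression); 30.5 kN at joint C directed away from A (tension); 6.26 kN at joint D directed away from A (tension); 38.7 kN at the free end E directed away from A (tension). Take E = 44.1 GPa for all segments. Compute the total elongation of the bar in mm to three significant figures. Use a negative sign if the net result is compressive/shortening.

Internal axial forces (sectioning from the free end, tension +): N_DE = 38.7 kN, N_CD = 44.96 kN, N_BC = 75.46 kN, N_AB = 51.56 kN.
A_AB = 4026 mm².
A_BC = 1382 mm².
A_CD = 790.2 mm².
δ_AB = 51560·899/(4026·44100) = 0.261 mm
δ_BC = 75460·320/(1382·44100) = 0.3962 mm
δ_CD = 44960·507/(790.2·44100) = 0.6541 mm
δ_DE = 38700·826/(1980·44100) = 0.3661 mm
δ = Σδ_i = 1.677 mm.

1.68 mm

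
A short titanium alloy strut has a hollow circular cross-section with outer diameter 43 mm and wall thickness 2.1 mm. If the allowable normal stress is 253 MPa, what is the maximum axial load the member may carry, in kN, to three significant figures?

A = 269.8 mm².
P_max = σ_allow · A = 253 · 269.8 = 68270 N = 68.27 kN.

68.3 kN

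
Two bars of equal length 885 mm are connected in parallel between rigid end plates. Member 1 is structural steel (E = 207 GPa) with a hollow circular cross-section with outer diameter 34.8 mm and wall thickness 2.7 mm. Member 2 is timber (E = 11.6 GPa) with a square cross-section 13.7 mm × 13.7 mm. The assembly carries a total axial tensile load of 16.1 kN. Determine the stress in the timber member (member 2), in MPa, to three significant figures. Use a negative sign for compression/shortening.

A_1 = 272.3 mm².
A_2 = 187.7 mm².
Equal strain + equilibrium ⇒ each member carries load in proportion to AE: A₁E₁ = 56360000 N, A₂E₂ = 2177000 N, ΣAE = 58540000 N.
σ₂ = P·E₂/ΣAE = 16100·11600/58540000 = 3.19 MPa.

3.19 MPa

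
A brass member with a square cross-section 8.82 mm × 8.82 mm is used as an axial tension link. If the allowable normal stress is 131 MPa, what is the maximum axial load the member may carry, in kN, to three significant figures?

A = 77.79 mm².
P_max = σ_allow · A = 131 · 77.79 = 10190 N = 10.19 kN.

10.2 kN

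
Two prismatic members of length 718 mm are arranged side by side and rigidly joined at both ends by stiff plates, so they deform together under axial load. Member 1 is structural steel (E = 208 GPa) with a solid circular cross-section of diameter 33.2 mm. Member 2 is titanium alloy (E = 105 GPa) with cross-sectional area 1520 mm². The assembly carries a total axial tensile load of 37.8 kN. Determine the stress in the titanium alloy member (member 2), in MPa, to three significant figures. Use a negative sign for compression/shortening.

11.7 MPa

A_1 = 865.7 mm².
Equal strain + equilibrium ⇒ each member carries load in proportion to AE: A₁E₁ = 180100000 N, A₂E₂ = 159600000 N, ΣAE = 339700000 N.
σ₂ = P·E₂/ΣAE = 37800·105000/339700000 = 11.69 MPa.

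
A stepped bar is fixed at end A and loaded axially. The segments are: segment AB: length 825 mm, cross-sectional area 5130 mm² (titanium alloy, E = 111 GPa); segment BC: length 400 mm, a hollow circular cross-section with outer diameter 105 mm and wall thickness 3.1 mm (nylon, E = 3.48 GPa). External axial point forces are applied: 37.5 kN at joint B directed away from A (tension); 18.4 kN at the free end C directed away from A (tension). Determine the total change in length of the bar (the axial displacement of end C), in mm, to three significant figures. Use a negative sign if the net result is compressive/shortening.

2.21 mm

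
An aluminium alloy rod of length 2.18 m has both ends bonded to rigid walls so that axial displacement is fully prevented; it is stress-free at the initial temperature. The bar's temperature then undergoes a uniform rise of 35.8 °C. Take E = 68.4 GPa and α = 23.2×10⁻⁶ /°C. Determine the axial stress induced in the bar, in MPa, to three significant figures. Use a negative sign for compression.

-56.8 MPa

Free thermal expansion αLΔT = 23.2e-6 · 2180 · 35.8 = 1.811 mm.
The walls impose strain ε = −(1.811)/2180 = -8.3056e-04; σ = Eε = 68400 · -8.3056e-04 = -56.81 MPa.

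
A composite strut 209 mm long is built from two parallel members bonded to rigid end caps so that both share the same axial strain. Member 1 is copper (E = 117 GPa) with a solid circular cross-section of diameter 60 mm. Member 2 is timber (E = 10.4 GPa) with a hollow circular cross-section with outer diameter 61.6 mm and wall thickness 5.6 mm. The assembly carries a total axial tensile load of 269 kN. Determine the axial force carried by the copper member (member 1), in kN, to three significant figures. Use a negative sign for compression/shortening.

A_1 = 2827 mm².
A_2 = 985.2 mm².
Equal strain + equilibrium ⇒ each member carries load in proportion to AE: A₁E₁ = 330800000 N, A₂E₂ = 10250000 N, ΣAE = 341100000 N.
F₁ = P·A₁E₁/ΣAE = 269000·330800000/341100000 = 260900 N.

261 kN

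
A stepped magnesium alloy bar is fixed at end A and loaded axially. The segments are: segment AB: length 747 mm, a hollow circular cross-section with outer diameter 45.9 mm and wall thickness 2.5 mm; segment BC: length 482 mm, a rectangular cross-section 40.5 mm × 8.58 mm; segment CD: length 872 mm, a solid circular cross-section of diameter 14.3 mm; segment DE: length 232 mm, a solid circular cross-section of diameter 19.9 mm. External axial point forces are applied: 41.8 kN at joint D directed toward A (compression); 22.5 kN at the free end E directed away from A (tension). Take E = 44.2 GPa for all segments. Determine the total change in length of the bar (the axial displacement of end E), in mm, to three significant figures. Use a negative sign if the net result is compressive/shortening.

Internal axial forces (sectioning from the free end, tension +): N_DE = 22.5 kN, N_CD = -19.3 kN, N_BC = -19.3 kN, N_AB = -19.3 kN.
A_AB = 340.9 mm².
A_BC = 347.5 mm².
A_CD = 160.6 mm².
A_DE = 311 mm².
δ_AB = -19300·747/(340.9·44200) = -0.9569 mm
δ_BC = -19300·482/(347.5·44200) = -0.6057 mm
δ_CD = -19300·872/(160.6·44200) = -2.371 mm
δ_DE = 22500·232/(311·44200) = 0.3797 mm
δ = Σδ_i = -3.554 mm.

-3.55 mm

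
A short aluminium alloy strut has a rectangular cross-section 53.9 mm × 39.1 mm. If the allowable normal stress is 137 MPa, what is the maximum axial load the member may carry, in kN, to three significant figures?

289 kN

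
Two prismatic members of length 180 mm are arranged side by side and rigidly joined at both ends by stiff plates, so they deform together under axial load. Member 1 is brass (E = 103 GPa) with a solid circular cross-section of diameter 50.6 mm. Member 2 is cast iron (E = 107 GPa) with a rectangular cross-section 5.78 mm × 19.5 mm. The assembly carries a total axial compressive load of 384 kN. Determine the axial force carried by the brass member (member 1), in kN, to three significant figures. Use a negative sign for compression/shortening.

-363 kN

A_1 = 2011 mm².
A_2 = 112.7 mm².
Equal strain + equilibrium ⇒ each member carries load in proportion to AE: A₁E₁ = 207100000 N, A₂E₂ = 12060000 N, ΣAE = 219200000 N.
F₁ = P·A₁E₁/ΣAE = -384000·207100000/219200000 = -362900 N.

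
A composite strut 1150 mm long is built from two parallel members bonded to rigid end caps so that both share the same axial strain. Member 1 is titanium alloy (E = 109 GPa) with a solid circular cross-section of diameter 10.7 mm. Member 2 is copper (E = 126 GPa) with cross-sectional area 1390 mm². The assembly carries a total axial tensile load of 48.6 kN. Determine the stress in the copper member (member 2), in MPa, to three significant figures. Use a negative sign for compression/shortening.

A_1 = 89.92 mm².
Equal strain + equilibrium ⇒ each member carries load in proportion to AE: A₁E₁ = 9801000 N, A₂E₂ = 175100000 N, ΣAE = 184900000 N.
σ₂ = P·E₂/ΣAE = 48600·126000/184900000 = 33.11 MPa.

33.1 MPa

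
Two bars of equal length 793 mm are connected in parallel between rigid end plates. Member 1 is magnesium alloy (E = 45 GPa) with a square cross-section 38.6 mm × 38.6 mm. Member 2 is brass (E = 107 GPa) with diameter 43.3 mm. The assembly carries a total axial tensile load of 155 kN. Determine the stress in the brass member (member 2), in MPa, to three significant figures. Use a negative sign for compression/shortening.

73.8 MPa

A_1 = 1490 mm².
A_2 = 1473 mm².
Equal strain + equilibrium ⇒ each member carries load in proportion to AE: A₁E₁ = 67050000 N, A₂E₂ = 157600000 N, ΣAE = 224600000 N.
σ₂ = P·E₂/ΣAE = 155000·107000/224600000 = 73.84 MPa.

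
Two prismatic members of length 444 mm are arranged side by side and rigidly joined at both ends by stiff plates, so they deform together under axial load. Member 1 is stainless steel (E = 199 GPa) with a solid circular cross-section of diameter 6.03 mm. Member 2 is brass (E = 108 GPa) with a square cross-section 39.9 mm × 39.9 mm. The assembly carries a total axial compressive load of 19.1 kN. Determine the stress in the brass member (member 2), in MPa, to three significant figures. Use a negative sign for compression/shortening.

-11.6 MPa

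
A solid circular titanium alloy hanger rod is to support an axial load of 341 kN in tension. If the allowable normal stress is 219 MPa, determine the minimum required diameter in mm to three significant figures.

44.5 mm

Required area A ≥ P/σ_allow = 341000/219 = 1557 mm².
For a solid circular section, d ≥ √(4A/π) = 44.53 mm.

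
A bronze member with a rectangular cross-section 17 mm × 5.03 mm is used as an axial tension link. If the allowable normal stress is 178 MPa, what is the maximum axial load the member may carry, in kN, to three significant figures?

15.2 kN

A = 85.51 mm².
P_max = σ_allow · A = 178 · 85.51 = 15220 N = 15.22 kN.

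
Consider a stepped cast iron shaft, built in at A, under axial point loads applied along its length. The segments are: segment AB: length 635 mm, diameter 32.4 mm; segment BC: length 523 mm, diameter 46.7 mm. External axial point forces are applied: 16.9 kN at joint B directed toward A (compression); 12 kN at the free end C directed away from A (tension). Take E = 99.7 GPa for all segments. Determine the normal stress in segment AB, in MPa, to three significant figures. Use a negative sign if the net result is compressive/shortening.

-5.94 MPa

Internal axial forces (sectioning from the free end, tension +): N_BC = 12 kN, N_AB = -4.9 kN.
A_AB = 824.5 mm².
σ_AB = N_AB/A_AB = -4900/824.5 = -5.943 MPa.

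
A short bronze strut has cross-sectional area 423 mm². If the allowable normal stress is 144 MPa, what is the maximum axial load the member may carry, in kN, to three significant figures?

60.9 kN

P_max = σ_allow · A = 144 · 423 = 60910 N = 60.91 kN.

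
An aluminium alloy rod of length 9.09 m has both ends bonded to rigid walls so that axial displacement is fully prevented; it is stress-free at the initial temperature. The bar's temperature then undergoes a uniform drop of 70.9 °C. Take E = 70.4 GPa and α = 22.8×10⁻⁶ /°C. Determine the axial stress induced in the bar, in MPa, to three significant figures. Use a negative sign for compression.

114 MPa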